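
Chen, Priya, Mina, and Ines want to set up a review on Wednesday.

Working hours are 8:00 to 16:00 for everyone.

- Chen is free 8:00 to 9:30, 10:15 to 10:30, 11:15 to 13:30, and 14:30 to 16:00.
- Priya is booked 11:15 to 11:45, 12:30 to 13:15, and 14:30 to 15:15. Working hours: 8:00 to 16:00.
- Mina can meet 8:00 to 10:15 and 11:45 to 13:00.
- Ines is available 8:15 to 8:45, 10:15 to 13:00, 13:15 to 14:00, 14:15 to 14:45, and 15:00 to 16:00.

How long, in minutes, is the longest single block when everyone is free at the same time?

Priya free within 08:00–16:00: 08:00–11:15, 11:45–12:30, 13:15–14:30, 15:15–16:00.
Chen ∩ Priya: 08:00–09:30, 10:15–10:30, 11:45–12:30, 13:15–13:30, 15:15–16:00.
Chen ∩ Priya ∩ Mina: 08:00–09:30, 11:45–12:30.
Chen ∩ Priya ∩ Mina ∩ Ines: 08:15–08:45, 11:45–12:30.
Common window lengths: 30, 45 min; longest is 45.

45 minutes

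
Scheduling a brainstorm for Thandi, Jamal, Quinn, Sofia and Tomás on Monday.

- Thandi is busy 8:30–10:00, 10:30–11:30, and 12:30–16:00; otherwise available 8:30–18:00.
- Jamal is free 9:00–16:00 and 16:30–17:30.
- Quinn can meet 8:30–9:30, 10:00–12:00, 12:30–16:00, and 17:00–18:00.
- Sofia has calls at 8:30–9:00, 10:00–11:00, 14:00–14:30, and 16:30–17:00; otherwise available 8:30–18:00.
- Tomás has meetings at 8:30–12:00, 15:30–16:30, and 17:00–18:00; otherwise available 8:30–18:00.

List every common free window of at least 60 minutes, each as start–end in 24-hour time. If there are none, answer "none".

Thandi free within 08:30–18:00: 10:00–10:30, 11:30–12:30, 16:00–18:00.
Sofia free within 08:30–18:00: 09:00–10:00, 11:00–14:00, 14:30–16:30, 17:00–18:00.
Tomás free within 08:30–18:00: 12:00–15:30, 16:30–17:00.
Thandi ∩ Jamal: 10:00–10:30, 11:30–12:30, 16:30–17:30.
Thandi ∩ Jamal ∩ Quinn: 10:00–10:30, 11:30–12:00, 17:00–17:30.
Thandi ∩ Jamal ∩ Quinn ∩ Sofia: 11:30–12:00, 17:00–17:30.
Thandi ∩ Jamal ∩ Quinn ∩ Sofia ∩ Tomás: (none).
Windows ≥ 60 min: (none).

none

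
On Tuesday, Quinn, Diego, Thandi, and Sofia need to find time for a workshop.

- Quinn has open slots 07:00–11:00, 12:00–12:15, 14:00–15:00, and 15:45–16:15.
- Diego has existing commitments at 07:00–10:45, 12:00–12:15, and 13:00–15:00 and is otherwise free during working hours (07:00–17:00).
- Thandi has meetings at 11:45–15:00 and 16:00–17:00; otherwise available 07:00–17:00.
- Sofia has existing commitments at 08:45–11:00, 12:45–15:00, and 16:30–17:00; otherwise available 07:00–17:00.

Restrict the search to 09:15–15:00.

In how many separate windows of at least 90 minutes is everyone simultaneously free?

Diego free within 07:00–17:00: 10:45–12:00, 12:15–13:00, 15:00–17:00.
Thandi free within 07:00–17:00: 07:00–11:45, 15:00–16:00.
Sofia free within 07:00–17:00: 07:00–08:45, 11:00–12:45, 15:00–16:30.
Quinn ∩ Diego: 10:45–11:00, 15:45–16:15.
Quinn ∩ Diego ∩ Thandi: 10:45–11:00, 15:45–16:00.
Quinn ∩ Diego ∩ Thandi ∩ Sofia: 15:45–16:00.
Restricted to 09:15–15:00: (none).
Windows ≥ 90 min: (none).
That's 0 windows.

0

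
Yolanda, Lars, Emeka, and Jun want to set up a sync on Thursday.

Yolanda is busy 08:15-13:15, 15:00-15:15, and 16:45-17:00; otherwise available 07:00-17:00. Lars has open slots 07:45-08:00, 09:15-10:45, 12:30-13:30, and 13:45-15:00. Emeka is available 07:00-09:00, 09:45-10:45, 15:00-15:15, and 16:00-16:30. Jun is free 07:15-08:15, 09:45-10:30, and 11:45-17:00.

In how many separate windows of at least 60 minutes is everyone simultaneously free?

0

Yolanda free within 07:00–17:00: 07:00–08:15, 13:15–15:00, 15:15–16:45.
Yolanda ∩ Lars: 07:45–08:00, 13:15–13:30, 13:45–15:00.
Yolanda ∩ Lars ∩ Emeka: 07:45–08:00.
Yolanda ∩ Lars ∩ Emeka ∩ Jun: 07:45–08:00.
Windows ≥ 60 min: (none).
That's 0 windows.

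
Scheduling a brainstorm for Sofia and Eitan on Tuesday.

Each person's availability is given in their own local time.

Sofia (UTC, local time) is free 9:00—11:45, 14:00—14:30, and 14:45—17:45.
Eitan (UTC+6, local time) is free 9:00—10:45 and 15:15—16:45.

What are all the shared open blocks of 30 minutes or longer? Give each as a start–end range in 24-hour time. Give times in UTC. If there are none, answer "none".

Sofia → UTC: 09:00–11:45, 14:00–14:30, 14:45–17:45.
Eitan → UTC: 03:00–04:45, 09:15–10:45.
Sofia ∩ Eitan: 09:15–10:45.
Windows ≥ 30 min: 09:15–10:45.

09:15–10:45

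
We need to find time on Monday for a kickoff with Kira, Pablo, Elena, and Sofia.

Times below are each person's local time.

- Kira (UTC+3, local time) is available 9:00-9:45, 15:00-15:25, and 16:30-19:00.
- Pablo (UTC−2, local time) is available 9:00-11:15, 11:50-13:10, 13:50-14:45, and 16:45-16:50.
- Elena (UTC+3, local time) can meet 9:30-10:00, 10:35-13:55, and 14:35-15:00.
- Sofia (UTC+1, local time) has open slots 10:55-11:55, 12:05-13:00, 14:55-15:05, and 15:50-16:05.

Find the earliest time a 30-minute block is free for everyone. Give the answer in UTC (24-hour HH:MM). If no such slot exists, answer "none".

Kira → UTC: 06:00–06:45, 12:00–12:25, 13:30–16:00.
Pablo → UTC: 11:00–13:15, 13:50–15:10, 15:50–16:45, 18:45–18:50.
Elena → UTC: 06:30–07:00, 07:35–10:55, 11:35–12:00.
Sofia → UTC: 09:55–10:55, 11:05–12:00, 13:55–14:05, 14:50–15:05.
Kira ∩ Pablo: 12:00–12:25, 13:50–15:10, 15:50–16:00.
Kira ∩ Pablo ∩ Elena: (none).
Kira ∩ Pablo ∩ Elena ∩ Sofia: (none).
Windows ≥ 30 min: (none).

none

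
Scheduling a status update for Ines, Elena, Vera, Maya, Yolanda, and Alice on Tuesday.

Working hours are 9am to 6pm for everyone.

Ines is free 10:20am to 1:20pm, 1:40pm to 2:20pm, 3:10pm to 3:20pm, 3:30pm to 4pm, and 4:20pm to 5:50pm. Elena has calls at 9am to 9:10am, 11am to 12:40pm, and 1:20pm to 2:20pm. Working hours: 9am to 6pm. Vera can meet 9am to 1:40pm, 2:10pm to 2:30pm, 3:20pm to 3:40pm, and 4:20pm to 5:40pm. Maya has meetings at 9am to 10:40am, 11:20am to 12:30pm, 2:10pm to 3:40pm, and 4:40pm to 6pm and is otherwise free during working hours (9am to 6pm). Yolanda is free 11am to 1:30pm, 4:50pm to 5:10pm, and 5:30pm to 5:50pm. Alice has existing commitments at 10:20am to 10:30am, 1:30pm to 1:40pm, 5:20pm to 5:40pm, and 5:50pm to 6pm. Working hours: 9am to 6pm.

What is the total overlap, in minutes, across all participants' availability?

40 minutes

Elena free within 09:00–18:00: 09:10–11:00, 12:40–13:20, 14:20–18:00.
Maya free within 09:00–18:00: 10:40–11:20, 12:30–14:10, 15:40–16:40.
Alice free within 09:00–18:00: 09:00–10:20, 10:30–13:30, 13:40–17:20, 17:40–17:50.
Ines ∩ Elena: 10:20–11:00, 12:40–13:20, 15:10–15:20, 15:30–16:00, 16:20–17:50.
Ines ∩ Elena ∩ Vera: 10:20–11:00, 12:40–13:20, 15:30–15:40, 16:20–17:40.
Ines ∩ Elena ∩ Vera ∩ Maya: 10:40–11:00, 12:40–13:20, 16:20–16:40.
Ines ∩ Elena ∩ Vera ∩ Maya ∩ Yolanda: 12:40–13:20.
Ines ∩ Elena ∩ Vera ∩ Maya ∩ Yolanda ∩ Alice: 12:40–13:20.
Total common minutes: 40.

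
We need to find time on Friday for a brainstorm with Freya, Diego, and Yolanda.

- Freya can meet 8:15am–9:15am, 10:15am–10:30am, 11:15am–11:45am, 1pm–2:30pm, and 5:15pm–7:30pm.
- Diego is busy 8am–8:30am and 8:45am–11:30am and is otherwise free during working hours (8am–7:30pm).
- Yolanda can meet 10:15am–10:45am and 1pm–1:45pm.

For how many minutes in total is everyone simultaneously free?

Diego free within 08:00–19:30: 08:30–08:45, 11:30–19:30.
Freya ∩ Diego: 08:30–08:45, 11:30–11:45, 13:00–14:30, 17:15–19:30.
Freya ∩ Diego ∩ Yolanda: 13:00–13:45.
Total common minutes: 45.

45 minutes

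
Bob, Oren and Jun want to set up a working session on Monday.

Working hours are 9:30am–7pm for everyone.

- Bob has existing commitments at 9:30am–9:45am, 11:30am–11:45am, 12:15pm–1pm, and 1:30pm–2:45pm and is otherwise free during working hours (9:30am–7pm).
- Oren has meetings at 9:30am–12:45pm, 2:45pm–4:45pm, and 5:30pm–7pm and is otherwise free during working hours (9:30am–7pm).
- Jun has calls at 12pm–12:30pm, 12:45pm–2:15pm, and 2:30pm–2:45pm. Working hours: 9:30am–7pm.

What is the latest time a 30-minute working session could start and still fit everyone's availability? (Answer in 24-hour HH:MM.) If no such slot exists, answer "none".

Bob free within 09:30–19:00: 09:45–11:30, 11:45–12:15, 13:00–13:30, 14:45–19:00.
Oren free within 09:30–19:00: 12:45–14:45, 16:45–17:30.
Jun free within 09:30–19:00: 09:30–12:00, 12:30–12:45, 14:15–14:30, 14:45–19:00.
Bob ∩ Oren: 13:00–13:30, 16:45–17:30.
Bob ∩ Oren ∩ Jun: 16:45–17:30.
Windows ≥ 30 min: 16:45–17:30.
Latest start in the last window 16:45–17:30 is 17:30 − 30 min = 17:00.

17:00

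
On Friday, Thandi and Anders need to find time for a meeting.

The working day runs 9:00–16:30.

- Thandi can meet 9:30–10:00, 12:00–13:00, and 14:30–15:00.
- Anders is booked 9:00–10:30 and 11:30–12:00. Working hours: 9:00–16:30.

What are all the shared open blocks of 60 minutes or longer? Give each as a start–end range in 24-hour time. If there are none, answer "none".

12:00–13:00

Anders free within 09:00–16:30: 10:30–11:30, 12:00–16:30.
Thandi ∩ Anders: 12:00–13:00, 14:30–15:00.
Windows ≥ 60 min: 12:00–13:00.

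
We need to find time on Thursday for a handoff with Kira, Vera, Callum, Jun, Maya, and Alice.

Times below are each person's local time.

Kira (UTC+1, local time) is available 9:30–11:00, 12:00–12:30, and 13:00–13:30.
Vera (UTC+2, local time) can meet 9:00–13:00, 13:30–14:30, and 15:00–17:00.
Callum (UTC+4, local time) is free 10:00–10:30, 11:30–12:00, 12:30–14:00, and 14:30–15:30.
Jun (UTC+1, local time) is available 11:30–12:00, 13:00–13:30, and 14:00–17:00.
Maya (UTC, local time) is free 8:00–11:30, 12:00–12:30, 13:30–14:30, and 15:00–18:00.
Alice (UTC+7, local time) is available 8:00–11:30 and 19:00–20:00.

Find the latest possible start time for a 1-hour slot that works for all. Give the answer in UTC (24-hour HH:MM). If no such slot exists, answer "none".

Kira → UTC: 08:30–10:00, 11:00–11:30, 12:00–12:30.
Vera → UTC: 07:00–11:00, 11:30–12:30, 13:00–15:00.
Callum → UTC: 06:00–06:30, 07:30–08:00, 08:30–10:00, 10:30–11:30.
Jun → UTC: 10:30–11:00, 12:00–12:30, 13:00–16:00.
Maya → UTC: 08:00–11:30, 12:00–12:30, 13:30–14:30, 15:00–18:00.
Alice → UTC: 01:00–04:30, 12:00–13:00.
Kira ∩ Vera: 08:30–10:00, 12:00–12:30.
Kira ∩ Vera ∩ Callum: 08:30–10:00.
Kira ∩ Vera ∩ Callum ∩ Jun: (none).
Kira ∩ Vera ∩ Callum ∩ Jun ∩ Maya: (none).
Kira ∩ Vera ∩ Callum ∩ Jun ∩ Maya ∩ Alice: (none).
Windows ≥ 60 min: (none).

none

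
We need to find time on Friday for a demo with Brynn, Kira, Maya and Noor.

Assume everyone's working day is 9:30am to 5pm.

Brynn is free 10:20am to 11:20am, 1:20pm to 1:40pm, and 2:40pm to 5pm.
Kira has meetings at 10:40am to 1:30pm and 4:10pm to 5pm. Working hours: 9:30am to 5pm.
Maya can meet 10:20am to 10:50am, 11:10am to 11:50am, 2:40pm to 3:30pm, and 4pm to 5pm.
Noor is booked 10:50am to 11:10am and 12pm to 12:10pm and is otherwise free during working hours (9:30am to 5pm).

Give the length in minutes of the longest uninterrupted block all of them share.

50 minutes

Kira free within 09:30–17:00: 09:30–10:40, 13:30–16:10.
Noor free within 09:30–17:00: 09:30–10:50, 11:10–12:00, 12:10–17:00.
Brynn ∩ Kira: 10:20–10:40, 13:30–13:40, 14:40–16:10.
Brynn ∩ Kira ∩ Maya: 10:20–10:40, 14:40–15:30, 16:00–16:10.
Brynn ∩ Kira ∩ Maya ∩ Noor: 10:20–10:40, 14:40–15:30, 16:00–16:10.
Common window lengths: 20, 50, 10 min; longest is 50.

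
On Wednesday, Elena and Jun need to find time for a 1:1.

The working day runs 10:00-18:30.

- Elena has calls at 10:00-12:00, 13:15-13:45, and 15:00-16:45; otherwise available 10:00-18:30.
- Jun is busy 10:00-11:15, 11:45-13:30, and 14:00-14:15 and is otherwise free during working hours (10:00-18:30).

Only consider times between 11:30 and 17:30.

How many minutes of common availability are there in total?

105 minutes

Elena free within 10:00–18:30: 12:00–13:15, 13:45–15:00, 16:45–18:30.
Jun free within 10:00–18:30: 11:15–11:45, 13:30–14:00, 14:15–18:30.
Elena ∩ Jun: 13:45–14:00, 14:15–15:00, 16:45–18:30.
Restricted to 11:30–17:30: 13:45–14:00, 14:15–15:00, 16:45–17:30.
Total common minutes: 15 + 45 + 45 = 105.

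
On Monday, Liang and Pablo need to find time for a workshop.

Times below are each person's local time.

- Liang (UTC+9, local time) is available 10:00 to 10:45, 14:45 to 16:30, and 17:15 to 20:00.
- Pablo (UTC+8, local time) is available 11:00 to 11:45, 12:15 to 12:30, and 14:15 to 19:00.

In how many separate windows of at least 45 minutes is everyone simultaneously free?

Liang → UTC: 01:00–01:45, 05:45–07:30, 08:15–11:00.
Pablo → UTC: 03:00–03:45, 04:15–04:30, 06:15–11:00.
Liang ∩ Pablo: 06:15–07:30, 08:15–11:00.
Windows ≥ 45 min: 06:15–07:30, 08:15–11:00.
That's 2 windows.

2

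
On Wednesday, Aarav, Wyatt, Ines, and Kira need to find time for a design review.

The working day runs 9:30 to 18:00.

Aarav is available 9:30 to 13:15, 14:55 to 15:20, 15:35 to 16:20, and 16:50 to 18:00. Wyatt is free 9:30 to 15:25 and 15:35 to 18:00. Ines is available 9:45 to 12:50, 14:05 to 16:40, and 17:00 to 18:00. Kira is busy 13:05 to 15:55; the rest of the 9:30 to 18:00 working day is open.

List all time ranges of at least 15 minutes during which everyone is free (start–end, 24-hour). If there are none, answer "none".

09:45–12:50, 15:55–16:20, 17:00–18:00

Kira free within 09:30–18:00: 09:30–13:05, 15:55–18:00.
Aarav ∩ Wyatt: 09:30–13:15, 14:55–15:20, 15:35–16:20, 16:50–18:00.
Aarav ∩ Wyatt ∩ Ines: 09:45–12:50, 14:55–15:20, 15:35–16:20, 17:00–18:00.
Aarav ∩ Wyatt ∩ Ines ∩ Kira: 09:45–12:50, 15:55–16:20, 17:00–18:00.
Windows ≥ 15 min: 09:45–12:50, 15:55–16:20, 17:00–18:00.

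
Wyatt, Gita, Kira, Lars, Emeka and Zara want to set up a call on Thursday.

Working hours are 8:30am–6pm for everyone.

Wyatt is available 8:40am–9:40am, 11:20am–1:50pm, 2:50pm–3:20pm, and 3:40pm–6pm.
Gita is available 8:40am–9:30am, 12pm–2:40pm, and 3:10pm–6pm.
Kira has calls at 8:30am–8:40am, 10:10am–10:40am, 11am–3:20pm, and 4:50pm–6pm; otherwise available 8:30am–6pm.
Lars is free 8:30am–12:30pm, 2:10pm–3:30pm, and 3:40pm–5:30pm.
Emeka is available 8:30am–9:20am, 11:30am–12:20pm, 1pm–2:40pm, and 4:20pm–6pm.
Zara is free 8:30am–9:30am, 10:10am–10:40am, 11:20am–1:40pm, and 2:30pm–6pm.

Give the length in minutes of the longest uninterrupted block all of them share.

Kira free within 08:30–18:00: 08:40–10:10, 10:40–11:00, 15:20–16:50.
Wyatt ∩ Gita: 08:40–09:30, 12:00–13:50, 15:10–15:20, 15:40–18:00.
Wyatt ∩ Gita ∩ Kira: 08:40–09:30, 15:40–16:50.
Wyatt ∩ Gita ∩ Kira ∩ Lars: 08:40–09:30, 15:40–16:50.
Wyatt ∩ Gita ∩ Kira ∩ Lars ∩ Emeka: 08:40–09:20, 16:20–16:50.
Wyatt ∩ Gita ∩ Kira ∩ Lars ∩ Emeka ∩ Zara: 08:40–09:20, 16:20–16:50.
Common window lengths: 40, 30 min; longest is 40.

40 minutes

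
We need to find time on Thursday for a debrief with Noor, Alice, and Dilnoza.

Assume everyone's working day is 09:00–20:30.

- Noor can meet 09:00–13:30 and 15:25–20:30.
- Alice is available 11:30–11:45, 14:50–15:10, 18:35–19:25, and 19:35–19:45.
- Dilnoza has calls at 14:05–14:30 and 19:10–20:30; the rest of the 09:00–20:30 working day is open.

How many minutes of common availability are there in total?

50 minutes

Dilnoza free within 09:00–20:30: 09:00–14:05, 14:30–19:10.
Noor ∩ Alice: 11:30–11:45, 18:35–19:25, 19:35–19:45.
Noor ∩ Alice ∩ Dilnoza: 11:30–11:45, 18:35–19:10.
Total common minutes: 15 + 35 = 50.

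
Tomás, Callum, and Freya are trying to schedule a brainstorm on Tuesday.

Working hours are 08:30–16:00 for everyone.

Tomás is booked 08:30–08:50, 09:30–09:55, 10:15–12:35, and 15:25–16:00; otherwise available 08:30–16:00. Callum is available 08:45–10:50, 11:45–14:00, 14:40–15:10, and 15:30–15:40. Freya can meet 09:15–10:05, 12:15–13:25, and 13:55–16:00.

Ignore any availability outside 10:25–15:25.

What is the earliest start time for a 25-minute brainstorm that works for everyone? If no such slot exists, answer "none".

12:35

Tomás free within 08:30–16:00: 08:50–09:30, 09:55–10:15, 12:35–15:25.
Tomás ∩ Callum: 08:50–09:30, 09:55–10:15, 12:35–14:00, 14:40–15:10.
Tomás ∩ Callum ∩ Freya: 09:15–09:30, 09:55–10:05, 12:35–13:25, 13:55–14:00, 14:40–15:10.
Restricted to 10:25–15:25: 12:35–13:25, 13:55–14:00, 14:40–15:10.
Windows ≥ 25 min: 12:35–13:25, 14:40–15:10.
Earliest such window starts at 12:35.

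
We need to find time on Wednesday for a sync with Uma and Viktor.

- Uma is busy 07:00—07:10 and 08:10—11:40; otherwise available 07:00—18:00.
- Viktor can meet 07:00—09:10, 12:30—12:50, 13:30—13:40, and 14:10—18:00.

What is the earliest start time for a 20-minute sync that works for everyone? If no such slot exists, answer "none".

Uma free within 07:00–18:00: 07:10–08:10, 11:40–18:00.
Uma ∩ Viktor: 07:10–08:10, 12:30–12:50, 13:30–13:40, 14:10–18:00.
Windows ≥ 20 min: 07:10–08:10, 12:30–12:50, 14:10–18:00.
Earliest such window starts at 07:10.

07:10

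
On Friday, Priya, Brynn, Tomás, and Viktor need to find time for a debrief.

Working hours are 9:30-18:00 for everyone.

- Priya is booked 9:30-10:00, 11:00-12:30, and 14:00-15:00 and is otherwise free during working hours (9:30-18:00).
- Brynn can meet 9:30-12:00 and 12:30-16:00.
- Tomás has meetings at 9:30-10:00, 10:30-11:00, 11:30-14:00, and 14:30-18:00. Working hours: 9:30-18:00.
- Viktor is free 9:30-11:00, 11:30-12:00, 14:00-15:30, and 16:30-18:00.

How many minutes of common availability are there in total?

Priya free within 09:30–18:00: 10:00–11:00, 12:30–14:00, 15:00–18:00.
Tomás free within 09:30–18:00: 10:00–10:30, 11:00–11:30, 14:00–14:30.
Priya ∩ Brynn: 10:00–11:00, 12:30–14:00, 15:00–16:00.
Priya ∩ Brynn ∩ Tomás: 10:00–10:30.
Priya ∩ Brynn ∩ Tomás ∩ Viktor: 10:00–10:30.
Total common minutes: 30.

30 minutes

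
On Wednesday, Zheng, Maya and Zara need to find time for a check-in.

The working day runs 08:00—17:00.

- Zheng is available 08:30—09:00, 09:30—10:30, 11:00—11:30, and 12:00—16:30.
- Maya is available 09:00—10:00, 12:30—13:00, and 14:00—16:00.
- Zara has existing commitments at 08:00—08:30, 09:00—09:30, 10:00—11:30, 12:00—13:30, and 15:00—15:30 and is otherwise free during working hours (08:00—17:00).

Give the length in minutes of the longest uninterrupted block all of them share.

60 minutes

Zara free within 08:00–17:00: 08:30–09:00, 09:30–10:00, 11:30–12:00, 13:30–15:00, 15:30–17:00.
Zheng ∩ Maya: 09:30–10:00, 12:30–13:00, 14:00–16:00.
Zheng ∩ Maya ∩ Zara: 09:30–10:00, 14:00–15:00, 15:30–16:00.
Common window lengths: 30, 60, 30 min; longest is 60.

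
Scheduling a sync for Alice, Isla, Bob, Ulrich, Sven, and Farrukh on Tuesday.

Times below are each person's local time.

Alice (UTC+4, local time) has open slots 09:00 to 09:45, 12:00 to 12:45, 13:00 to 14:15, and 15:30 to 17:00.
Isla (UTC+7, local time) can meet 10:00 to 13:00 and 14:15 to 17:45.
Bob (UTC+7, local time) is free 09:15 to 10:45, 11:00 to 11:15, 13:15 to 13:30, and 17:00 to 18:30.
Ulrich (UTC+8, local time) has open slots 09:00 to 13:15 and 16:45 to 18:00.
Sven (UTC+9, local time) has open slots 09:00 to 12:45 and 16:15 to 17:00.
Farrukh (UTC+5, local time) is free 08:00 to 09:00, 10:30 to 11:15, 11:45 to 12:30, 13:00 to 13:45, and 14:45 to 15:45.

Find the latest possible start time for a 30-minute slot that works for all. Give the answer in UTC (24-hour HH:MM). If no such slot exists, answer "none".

none

Alice → UTC: 05:00–05:45, 08:00–08:45, 09:00–10:15, 11:30–13:00.
Isla → UTC: 03:00–06:00, 07:15–10:45.
Bob → UTC: 02:15–03:45, 04:00–04:15, 06:15–06:30, 10:00–11:30.
Ulrich → UTC: 01:00–05:15, 08:45–10:00.
Sven → UTC: 00:00–03:45, 07:15–08:00.
Farrukh → UTC: 03:00–04:00, 05:30–06:15, 06:45–07:30, 08:00–08:45, 09:45–10:45.
Alice ∩ Isla: 05:00–05:45, 08:00–08:45, 09:00–10:15.
Alice ∩ Isla ∩ Bob: 10:00–10:15.
Alice ∩ Isla ∩ Bob ∩ Ulrich: (none).
Alice ∩ Isla ∩ Bob ∩ Ulrich ∩ Sven: (none).
Alice ∩ Isla ∩ Bob ∩ Ulrich ∩ Sven ∩ Farrukh: (none).
Windows ≥ 30 min: (none).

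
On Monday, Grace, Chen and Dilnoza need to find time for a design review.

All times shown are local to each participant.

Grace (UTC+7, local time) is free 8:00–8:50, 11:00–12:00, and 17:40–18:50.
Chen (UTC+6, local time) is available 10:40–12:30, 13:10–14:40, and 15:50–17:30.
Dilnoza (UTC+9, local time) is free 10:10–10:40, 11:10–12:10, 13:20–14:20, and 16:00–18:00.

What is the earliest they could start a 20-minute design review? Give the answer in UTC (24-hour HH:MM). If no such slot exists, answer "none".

04:40

Grace → UTC: 01:00–01:50, 04:00–05:00, 10:40–11:50.
Chen → UTC: 04:40–06:30, 07:10–08:40, 09:50–11:30.
Dilnoza → UTC: 01:10–01:40, 02:10–03:10, 04:20–05:20, 07:00–09:00.
Grace ∩ Chen: 04:40–05:00, 10:40–11:30.
Grace ∩ Chen ∩ Dilnoza: 04:40–05:00.
Windows ≥ 20 min: 04:40–05:00.
Earliest such window starts at 04:40.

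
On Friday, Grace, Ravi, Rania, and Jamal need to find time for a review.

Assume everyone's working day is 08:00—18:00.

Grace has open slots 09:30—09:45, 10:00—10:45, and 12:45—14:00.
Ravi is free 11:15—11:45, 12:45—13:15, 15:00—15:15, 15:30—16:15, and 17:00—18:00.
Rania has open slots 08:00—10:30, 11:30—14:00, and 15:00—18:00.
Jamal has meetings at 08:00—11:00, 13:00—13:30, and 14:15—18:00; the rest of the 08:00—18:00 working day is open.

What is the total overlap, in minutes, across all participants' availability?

15 minutes

Jamal free within 08:00–18:00: 11:00–13:00, 13:30–14:15.
Grace ∩ Ravi: 12:45–13:15.
Grace ∩ Ravi ∩ Rania: 12:45–13:15.
Grace ∩ Ravi ∩ Rania ∩ Jamal: 12:45–13:00.
Total common minutes: 15.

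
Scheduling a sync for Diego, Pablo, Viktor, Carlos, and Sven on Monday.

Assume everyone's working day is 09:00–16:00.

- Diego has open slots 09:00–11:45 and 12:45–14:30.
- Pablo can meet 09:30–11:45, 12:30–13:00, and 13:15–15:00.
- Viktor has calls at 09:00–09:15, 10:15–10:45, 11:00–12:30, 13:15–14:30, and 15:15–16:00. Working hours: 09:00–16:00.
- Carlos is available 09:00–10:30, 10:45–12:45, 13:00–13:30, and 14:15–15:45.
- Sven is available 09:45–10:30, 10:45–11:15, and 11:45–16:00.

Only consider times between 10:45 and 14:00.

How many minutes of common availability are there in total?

15 minutes

Viktor free within 09:00–16:00: 09:15–10:15, 10:45–11:00, 12:30–13:15, 14:30–15:15.
Diego ∩ Pablo: 09:30–11:45, 12:45–13:00, 13:15–14:30.
Diego ∩ Pablo ∩ Viktor: 09:30–10:15, 10:45–11:00, 12:45–13:00.
Diego ∩ Pablo ∩ Viktor ∩ Carlos: 09:30–10:15, 10:45–11:00.
Diego ∩ Pablo ∩ Viktor ∩ Carlos ∩ Sven: 09:45–10:15, 10:45–11:00.
Restricted to 10:45–14:00: 10:45–11:00.
Total common minutes: 15.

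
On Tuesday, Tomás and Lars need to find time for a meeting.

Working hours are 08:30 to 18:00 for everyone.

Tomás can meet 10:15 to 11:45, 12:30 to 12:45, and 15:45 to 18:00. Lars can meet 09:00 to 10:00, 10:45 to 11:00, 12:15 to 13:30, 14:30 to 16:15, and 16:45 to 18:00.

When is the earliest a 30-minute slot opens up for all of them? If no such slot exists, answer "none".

Tomás ∩ Lars: 10:45–11:00, 12:30–12:45, 15:45–16:15, 16:45–18:00.
Windows ≥ 30 min: 15:45–16:15, 16:45–18:00.
Earliest such window starts at 15:45.

15:45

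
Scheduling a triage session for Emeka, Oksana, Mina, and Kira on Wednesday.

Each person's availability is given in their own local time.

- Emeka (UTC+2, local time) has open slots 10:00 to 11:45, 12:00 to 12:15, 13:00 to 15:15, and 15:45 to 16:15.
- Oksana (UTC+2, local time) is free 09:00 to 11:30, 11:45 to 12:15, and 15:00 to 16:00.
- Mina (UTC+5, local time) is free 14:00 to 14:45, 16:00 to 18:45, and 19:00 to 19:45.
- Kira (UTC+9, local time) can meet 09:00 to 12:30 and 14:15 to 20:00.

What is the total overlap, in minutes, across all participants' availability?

30 minutes

Emeka → UTC: 08:00–09:45, 10:00–10:15, 11:00–13:15, 13:45–14:15.
Oksana → UTC: 07:00–09:30, 09:45–10:15, 13:00–14:00.
Mina → UTC: 09:00–09:45, 11:00–13:45, 14:00–14:45.
Kira → UTC: 00:00–03:30, 05:15–11:00.
Emeka ∩ Oksana: 08:00–09:30, 10:00–10:15, 13:00–13:15, 13:45–14:00.
Emeka ∩ Oksana ∩ Mina: 09:00–09:30, 13:00–13:15.
Emeka ∩ Oksana ∩ Mina ∩ Kira: 09:00–09:30.
Total common minutes: 30.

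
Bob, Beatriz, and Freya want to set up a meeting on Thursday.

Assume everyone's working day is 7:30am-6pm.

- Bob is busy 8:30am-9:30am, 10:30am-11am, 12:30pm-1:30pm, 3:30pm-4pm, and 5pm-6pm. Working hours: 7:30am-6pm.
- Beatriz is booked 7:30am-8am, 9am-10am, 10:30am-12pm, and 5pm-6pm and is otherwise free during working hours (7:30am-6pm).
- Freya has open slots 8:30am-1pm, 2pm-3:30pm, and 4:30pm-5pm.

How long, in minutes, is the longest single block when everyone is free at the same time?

Bob free within 07:30–18:00: 07:30–08:30, 09:30–10:30, 11:00–12:30, 13:30–15:30, 16:00–17:00.
Beatriz free within 07:30–18:00: 08:00–09:00, 10:00–10:30, 12:00–17:00.
Bob ∩ Beatriz: 08:00–08:30, 10:00–10:30, 12:00–12:30, 13:30–15:30, 16:00–17:00.
Bob ∩ Beatriz ∩ Freya: 10:00–10:30, 12:00–12:30, 14:00–15:30, 16:30–17:00.
Common window lengths: 30, 30, 90, 30 min; longest is 90.

90 minutes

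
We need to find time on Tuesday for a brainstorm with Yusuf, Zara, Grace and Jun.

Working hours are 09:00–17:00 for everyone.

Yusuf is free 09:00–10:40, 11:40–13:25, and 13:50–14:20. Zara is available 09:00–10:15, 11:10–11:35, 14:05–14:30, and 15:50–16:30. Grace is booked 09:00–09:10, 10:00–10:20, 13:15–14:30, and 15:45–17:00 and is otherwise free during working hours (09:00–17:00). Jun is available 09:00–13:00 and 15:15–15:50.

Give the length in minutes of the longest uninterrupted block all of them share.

Grace free within 09:00–17:00: 09:10–10:00, 10:20–13:15, 14:30–15:45.
Yusuf ∩ Zara: 09:00–10:15, 14:05–14:20.
Yusuf ∩ Zara ∩ Grace: 09:10–10:00.
Yusuf ∩ Zara ∩ Grace ∩ Jun: 09:10–10:00.
Single common window of 50 minutes.

50 minutes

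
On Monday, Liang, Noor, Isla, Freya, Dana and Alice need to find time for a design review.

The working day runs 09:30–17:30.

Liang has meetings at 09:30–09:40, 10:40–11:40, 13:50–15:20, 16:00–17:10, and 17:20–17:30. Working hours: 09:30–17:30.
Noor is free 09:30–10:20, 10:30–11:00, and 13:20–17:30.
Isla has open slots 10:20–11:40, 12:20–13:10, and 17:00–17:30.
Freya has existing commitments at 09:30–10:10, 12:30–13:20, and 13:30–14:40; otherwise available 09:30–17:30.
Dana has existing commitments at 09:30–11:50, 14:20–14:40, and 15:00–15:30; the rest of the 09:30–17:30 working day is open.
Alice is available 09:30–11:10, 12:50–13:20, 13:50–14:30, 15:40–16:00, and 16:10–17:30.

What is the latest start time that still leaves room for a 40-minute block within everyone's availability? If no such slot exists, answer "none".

none

Liang free within 09:30–17:30: 09:40–10:40, 11:40–13:50, 15:20–16:00, 17:10–17:20.
Freya free within 09:30–17:30: 10:10–12:30, 13:20–13:30, 14:40–17:30.
Dana free within 09:30–17:30: 11:50–14:20, 14:40–15:00, 15:30–17:30.
Liang ∩ Noor: 09:40–10:20, 10:30–10:40, 13:20–13:50, 15:20–16:00, 17:10–17:20.
Liang ∩ Noor ∩ Isla: 10:30–10:40, 17:10–17:20.
Liang ∩ Noor ∩ Isla ∩ Freya: 10:30–10:40, 17:10–17:20.
Liang ∩ Noor ∩ Isla ∩ Freya ∩ Dana: 17:10–17:20.
Liang ∩ Noor ∩ Isla ∩ Freya ∩ Dana ∩ Alice: 17:10–17:20.
Windows ≥ 40 min: (none).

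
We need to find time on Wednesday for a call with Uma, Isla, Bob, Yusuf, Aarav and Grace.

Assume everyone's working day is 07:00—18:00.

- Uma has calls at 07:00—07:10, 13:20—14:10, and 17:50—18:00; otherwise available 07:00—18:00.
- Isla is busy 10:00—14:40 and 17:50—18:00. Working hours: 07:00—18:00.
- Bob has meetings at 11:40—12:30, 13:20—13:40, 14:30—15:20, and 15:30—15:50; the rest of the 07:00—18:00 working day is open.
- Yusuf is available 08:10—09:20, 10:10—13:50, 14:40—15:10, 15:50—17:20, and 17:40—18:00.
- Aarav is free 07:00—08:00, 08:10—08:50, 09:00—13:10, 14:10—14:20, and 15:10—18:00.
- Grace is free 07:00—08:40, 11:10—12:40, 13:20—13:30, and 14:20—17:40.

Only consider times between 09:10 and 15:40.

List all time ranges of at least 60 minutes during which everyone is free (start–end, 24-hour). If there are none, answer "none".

none

Uma free within 07:00–18:00: 07:10–13:20, 14:10–17:50.
Isla free within 07:00–18:00: 07:00–10:00, 14:40–17:50.
Bob free within 07:00–18:00: 07:00–11:40, 12:30–13:20, 13:40–14:30, 15:20–15:30, 15:50–18:00.
Uma ∩ Isla: 07:10–10:00, 14:40–17:50.
Uma ∩ Isla ∩ Bob: 07:10–10:00, 15:20–15:30, 15:50–17:50.
Uma ∩ Isla ∩ Bob ∩ Yusuf: 08:10–09:20, 15:50–17:20, 17:40–17:50.
Uma ∩ Isla ∩ Bob ∩ Yusuf ∩ Aarav: 08:10–08:50, 09:00–09:20, 15:50–17:20, 17:40–17:50.
Uma ∩ Isla ∩ Bob ∩ Yusuf ∩ Aarav ∩ Grace: 08:10–08:40, 15:50–17:20.
Restricted to 09:10–15:40: (none).
Windows ≥ 60 min: (none).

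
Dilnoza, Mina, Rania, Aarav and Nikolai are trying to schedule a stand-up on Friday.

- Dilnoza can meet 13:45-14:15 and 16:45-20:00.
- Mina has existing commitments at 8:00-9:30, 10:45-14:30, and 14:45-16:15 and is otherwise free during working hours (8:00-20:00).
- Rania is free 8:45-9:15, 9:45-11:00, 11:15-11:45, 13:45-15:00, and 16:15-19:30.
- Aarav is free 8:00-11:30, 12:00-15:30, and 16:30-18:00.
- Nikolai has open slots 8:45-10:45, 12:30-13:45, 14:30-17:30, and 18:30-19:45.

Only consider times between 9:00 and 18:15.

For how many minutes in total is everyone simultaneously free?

45 minutes

Mina free within 08:00–20:00: 09:30–10:45, 14:30–14:45, 16:15–20:00.
Dilnoza ∩ Mina: 16:45–20:00.
Dilnoza ∩ Mina ∩ Rania: 16:45–19:30.
Dilnoza ∩ Mina ∩ Rania ∩ Aarav: 16:45–18:00.
Dilnoza ∩ Mina ∩ Rania ∩ Aarav ∩ Nikolai: 16:45–17:30.
Restricted to 09:00–18:15: 16:45–17:30.
Total common minutes: 45.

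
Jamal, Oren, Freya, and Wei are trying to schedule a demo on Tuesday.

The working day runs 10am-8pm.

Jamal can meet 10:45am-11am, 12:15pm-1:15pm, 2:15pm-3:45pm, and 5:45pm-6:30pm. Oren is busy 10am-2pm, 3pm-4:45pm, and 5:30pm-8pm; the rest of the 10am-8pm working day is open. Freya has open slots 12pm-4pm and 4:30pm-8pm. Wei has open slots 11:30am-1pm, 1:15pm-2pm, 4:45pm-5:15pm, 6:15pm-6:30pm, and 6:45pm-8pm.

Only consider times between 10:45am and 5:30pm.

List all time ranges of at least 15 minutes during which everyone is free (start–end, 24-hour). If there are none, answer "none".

Oren free within 10:00–20:00: 14:00–15:00, 16:45–17:30.
Jamal ∩ Oren: 14:15–15:00.
Jamal ∩ Oren ∩ Freya: 14:15–15:00.
Jamal ∩ Oren ∩ Freya ∩ Wei: (none).
Restricted to 10:45–17:30: (none).
Windows ≥ 15 min: (none).

none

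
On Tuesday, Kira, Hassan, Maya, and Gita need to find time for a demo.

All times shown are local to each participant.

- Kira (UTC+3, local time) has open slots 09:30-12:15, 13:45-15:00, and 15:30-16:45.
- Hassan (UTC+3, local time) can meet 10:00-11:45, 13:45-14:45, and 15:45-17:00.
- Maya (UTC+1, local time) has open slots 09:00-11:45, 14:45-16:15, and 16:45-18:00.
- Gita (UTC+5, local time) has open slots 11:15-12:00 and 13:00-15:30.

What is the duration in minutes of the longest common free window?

45 minutes

Kira → UTC: 06:30–09:15, 10:45–12:00, 12:30–13:45.
Hassan → UTC: 07:00–08:45, 10:45–11:45, 12:45–14:00.
Maya → UTC: 08:00–10:45, 13:45–15:15, 15:45–17:00.
Gita → UTC: 06:15–07:00, 08:00–10:30.
Kira ∩ Hassan: 07:00–08:45, 10:45–11:45, 12:45–13:45.
Kira ∩ Hassan ∩ Maya: 08:00–08:45.
Kira ∩ Hassan ∩ Maya ∩ Gita: 08:00–08:45.
Single common window of 45 minutes.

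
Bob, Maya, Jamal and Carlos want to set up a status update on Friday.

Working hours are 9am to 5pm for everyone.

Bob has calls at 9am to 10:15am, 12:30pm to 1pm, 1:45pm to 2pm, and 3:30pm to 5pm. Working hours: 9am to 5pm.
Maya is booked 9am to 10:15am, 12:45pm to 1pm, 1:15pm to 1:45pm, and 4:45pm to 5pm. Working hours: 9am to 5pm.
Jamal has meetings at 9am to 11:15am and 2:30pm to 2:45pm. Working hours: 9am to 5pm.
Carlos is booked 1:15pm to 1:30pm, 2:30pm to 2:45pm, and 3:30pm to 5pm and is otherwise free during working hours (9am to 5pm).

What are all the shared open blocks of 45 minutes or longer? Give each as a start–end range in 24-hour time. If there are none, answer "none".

11:15–12:30, 14:45–15:30

Bob free within 09:00–17:00: 10:15–12:30, 13:00–13:45, 14:00–15:30.
Maya free within 09:00–17:00: 10:15–12:45, 13:00–13:15, 13:45–16:45.
Jamal free within 09:00–17:00: 11:15–14:30, 14:45–17:00.
Carlos free within 09:00–17:00: 09:00–13:15, 13:30–14:30, 14:45–15:30.
Bob ∩ Maya: 10:15–12:30, 13:00–13:15, 14:00–15:30.
Bob ∩ Maya ∩ Jamal: 11:15–12:30, 13:00–13:15, 14:00–14:30, 14:45–15:30.
Bob ∩ Maya ∩ Jamal ∩ Carlos: 11:15–12:30, 13:00–13:15, 14:00–14:30, 14:45–15:30.
Windows ≥ 45 min: 11:15–12:30, 14:45–15:30.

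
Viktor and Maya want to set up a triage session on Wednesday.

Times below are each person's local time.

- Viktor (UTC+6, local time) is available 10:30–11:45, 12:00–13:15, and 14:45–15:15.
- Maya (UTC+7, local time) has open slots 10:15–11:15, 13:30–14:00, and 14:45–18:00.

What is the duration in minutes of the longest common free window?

30 minutes

Viktor → UTC: 04:30–05:45, 06:00–07:15, 08:45–09:15.
Maya → UTC: 03:15–04:15, 06:30–07:00, 07:45–11:00.
Viktor ∩ Maya: 06:30–07:00, 08:45–09:15.
Common window lengths: 30, 30 min; longest is 30.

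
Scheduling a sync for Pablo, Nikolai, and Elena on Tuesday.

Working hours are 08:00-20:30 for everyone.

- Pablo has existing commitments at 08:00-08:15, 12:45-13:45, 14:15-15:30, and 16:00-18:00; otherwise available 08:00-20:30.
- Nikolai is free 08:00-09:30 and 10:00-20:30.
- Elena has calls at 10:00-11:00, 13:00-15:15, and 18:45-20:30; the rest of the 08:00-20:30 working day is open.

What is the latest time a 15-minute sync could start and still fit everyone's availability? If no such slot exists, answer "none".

Pablo free within 08:00–20:30: 08:15–12:45, 13:45–14:15, 15:30–16:00, 18:00–20:30.
Elena free within 08:00–20:30: 08:00–10:00, 11:00–13:00, 15:15–18:45.
Pablo ∩ Nikolai: 08:15–09:30, 10:00–12:45, 13:45–14:15, 15:30–16:00, 18:00–20:30.
Pablo ∩ Nikolai ∩ Elena: 08:15–09:30, 11:00–12:45, 15:30–16:00, 18:00–18:45.
Windows ≥ 15 min: 08:15–09:30, 11:00–12:45, 15:30–16:00, 18:00–18:45.
Latest start in the last window 18:00–18:45 is 18:45 − 15 min = 18:30.

18:30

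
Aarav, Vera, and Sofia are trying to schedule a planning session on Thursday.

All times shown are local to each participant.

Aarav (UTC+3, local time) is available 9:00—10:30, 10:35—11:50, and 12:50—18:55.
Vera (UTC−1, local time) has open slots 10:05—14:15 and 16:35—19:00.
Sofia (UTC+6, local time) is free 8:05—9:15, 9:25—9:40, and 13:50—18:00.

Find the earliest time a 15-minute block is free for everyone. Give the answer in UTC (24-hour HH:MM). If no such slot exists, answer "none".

Aarav → UTC: 06:00–07:30, 07:35–08:50, 09:50–15:55.
Vera → UTC: 11:05–15:15, 17:35–20:00.
Sofia → UTC: 02:05–03:15, 03:25–03:40, 07:50–12:00.
Aarav ∩ Vera: 11:05–15:15.
Aarav ∩ Vera ∩ Sofia: 11:05–12:00.
Windows ≥ 15 min: 11:05–12:00.
Earliest such window starts at 11:05.

11:05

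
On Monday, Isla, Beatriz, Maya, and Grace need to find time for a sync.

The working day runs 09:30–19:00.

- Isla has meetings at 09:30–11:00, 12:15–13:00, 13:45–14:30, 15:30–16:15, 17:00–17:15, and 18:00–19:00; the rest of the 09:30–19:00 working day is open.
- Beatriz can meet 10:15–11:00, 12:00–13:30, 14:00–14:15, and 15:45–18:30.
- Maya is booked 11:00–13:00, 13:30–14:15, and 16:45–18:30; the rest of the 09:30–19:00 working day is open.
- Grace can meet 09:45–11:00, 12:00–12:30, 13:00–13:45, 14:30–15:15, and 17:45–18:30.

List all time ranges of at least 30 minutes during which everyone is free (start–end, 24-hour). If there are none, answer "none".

Isla free within 09:30–19:00: 11:00–12:15, 13:00–13:45, 14:30–15:30, 16:15–17:00, 17:15–18:00.
Maya free within 09:30–19:00: 09:30–11:00, 13:00–13:30, 14:15–16:45, 18:30–19:00.
Isla ∩ Beatriz: 12:00–12:15, 13:00–13:30, 16:15–17:00, 17:15–18:00.
Isla ∩ Beatriz ∩ Maya: 13:00–13:30, 16:15–16:45.
Isla ∩ Beatriz ∩ Maya ∩ Grace: 13:00–13:30.
Windows ≥ 30 min: 13:00–13:30.

13:00–13:30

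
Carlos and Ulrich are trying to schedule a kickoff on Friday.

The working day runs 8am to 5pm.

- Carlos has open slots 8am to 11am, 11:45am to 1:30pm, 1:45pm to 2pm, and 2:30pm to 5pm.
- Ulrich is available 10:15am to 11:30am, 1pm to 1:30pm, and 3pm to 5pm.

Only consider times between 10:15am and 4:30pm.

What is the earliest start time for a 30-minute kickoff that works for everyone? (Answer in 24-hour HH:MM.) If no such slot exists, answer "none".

10:15

Carlos ∩ Ulrich: 10:15–11:00, 13:00–13:30, 15:00–17:00.
Restricted to 10:15–16:30: 10:15–11:00, 13:00–13:30, 15:00–16:30.
Windows ≥ 30 min: 10:15–11:00, 13:00–13:30, 15:00–16:30.
Earliest such window starts at 10:15.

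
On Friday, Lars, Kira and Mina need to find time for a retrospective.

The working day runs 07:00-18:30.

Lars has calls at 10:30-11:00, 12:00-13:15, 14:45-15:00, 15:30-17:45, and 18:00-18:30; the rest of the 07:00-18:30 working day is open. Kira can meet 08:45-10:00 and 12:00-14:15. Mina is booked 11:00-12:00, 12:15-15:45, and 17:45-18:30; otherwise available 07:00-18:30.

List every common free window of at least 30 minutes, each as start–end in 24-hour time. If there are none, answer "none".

Lars free within 07:00–18:30: 07:00–10:30, 11:00–12:00, 13:15–14:45, 15:00–15:30, 17:45–18:00.
Mina free within 07:00–18:30: 07:00–11:00, 12:00–12:15, 15:45–17:45.
Lars ∩ Kira: 08:45–10:00, 13:15–14:15.
Lars ∩ Kira ∩ Mina: 08:45–10:00.
Windows ≥ 30 min: 08:45–10:00.

08:45–10:00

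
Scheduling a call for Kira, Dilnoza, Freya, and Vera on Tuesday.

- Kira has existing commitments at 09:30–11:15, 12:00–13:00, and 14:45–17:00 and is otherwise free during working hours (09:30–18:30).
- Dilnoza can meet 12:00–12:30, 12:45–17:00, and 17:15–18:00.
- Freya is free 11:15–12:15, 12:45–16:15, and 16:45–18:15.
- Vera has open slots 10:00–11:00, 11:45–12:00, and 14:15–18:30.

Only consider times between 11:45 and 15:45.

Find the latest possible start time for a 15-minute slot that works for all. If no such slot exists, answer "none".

Kira free within 09:30–18:30: 11:15–12:00, 13:00–14:45, 17:00–18:30.
Kira ∩ Dilnoza: 13:00–14:45, 17:15–18:00.
Kira ∩ Dilnoza ∩ Freya: 13:00–14:45, 17:15–18:00.
Kira ∩ Dilnoza ∩ Freya ∩ Vera: 14:15–14:45, 17:15–18:00.
Restricted to 11:45–15:45: 14:15–14:45.
Windows ≥ 15 min: 14:15–14:45.
Latest start in the last window 14:15–14:45 is 14:45 − 15 min = 14:30.

14:30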